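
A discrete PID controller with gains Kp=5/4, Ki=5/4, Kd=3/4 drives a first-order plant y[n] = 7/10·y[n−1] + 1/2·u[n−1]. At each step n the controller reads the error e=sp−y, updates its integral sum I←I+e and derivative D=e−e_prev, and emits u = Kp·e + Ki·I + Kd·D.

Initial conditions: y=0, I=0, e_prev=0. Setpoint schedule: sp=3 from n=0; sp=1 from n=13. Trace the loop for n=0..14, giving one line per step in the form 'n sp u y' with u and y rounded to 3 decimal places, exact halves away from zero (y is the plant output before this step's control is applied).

(exact arithmetic carried between steps; '≈' marks a value shown rounded to 6 d.p. or computed from one; I and e_prev carry over from the previous line; the table rounds u and y to 3 d.p., halves away from zero)
n=0: y=0, sp=3, e=sp−y=3; I=3, D=e−e_prev=3; u=5/4·3+5/4·3+3/4·3=9.75; next y=7/10·0+1/2·9.75=4.875
n=1: y=4.875, sp=3, e=sp−y=-1.875; I=1.125, D=e−e_prev=-4.875; u=5/4·(-1.875)+5/4·1.125+3/4·(-4.875)=-4.59375; next y=7/10·4.875+1/2·(-4.59375)=1.115625
n=2: y=1.115625, sp=3, e=sp−y=1.884375; I=3.009375, D=e−e_prev=3.759375; u=5/4·1.884375+5/4·3.009375+3/4·3.759375≈8.936719; next y=7/10·1.115625+1/2·8.936719≈5.249297
n=3: y≈5.249297, sp=3, e=sp−y≈-2.249297; I≈0.760078, D=e−e_prev≈-4.133672; u=5/4·(-2.249297)+5/4·0.760078+3/4·(-4.133672)≈-4.961777; next y=7/10·5.249297+1/2·(-4.961777)≈1.193619
n=4: y≈1.193619, sp=3, e=sp−y≈1.806381; I≈2.566459, D=e−e_prev≈4.055678; u=5/4·1.806381+5/4·2.566459+3/4·4.055678≈8.507808; next y=7/10·1.193619+1/2·8.507808≈5.089437
n=5: y≈5.089437, sp=3, e=sp−y≈-2.089437; I≈0.477022, D=e−e_prev≈-3.895818; u=5/4·(-2.089437)+5/4·0.477022+3/4·(-3.895818)≈-4.937384; next y=7/10·5.089437+1/2·(-4.937384)≈1.093914
n=6: y≈1.093914, sp=3, e=sp−y≈1.906086; I≈2.383107, D=e−e_prev≈3.995523; u=5/4·1.906086+5/4·2.383107+3/4·3.995523≈8.358133; next y=7/10·1.093914+1/2·8.358133≈4.944807
n=7: y≈4.944807, sp=3, e=sp−y≈-1.944807; I≈0.438300, D=e−e_prev≈-3.850892; u=5/4·(-1.944807)+5/4·0.438300+3/4·(-3.850892)≈-4.771302; next y=7/10·4.944807+1/2·(-4.771302)≈1.075714
n=8: y≈1.075714, sp=3, e=sp−y≈1.924286; I≈2.362587, D=e−e_prev≈3.869093; u=5/4·1.924286+5/4·2.362587+3/4·3.869093≈8.260411; next y=7/10·1.075714+1/2·8.260411≈4.883205
n=9: y≈4.883205, sp=3, e=sp−y≈-1.883205; I≈0.479382, D=e−e_prev≈-3.807491; u=5/4·(-1.883205)+5/4·0.479382+3/4·(-3.807491)≈-4.610398; next y=7/10·4.883205+1/2·(-4.610398)≈1.113045
n=10: y≈1.113045, sp=3, e=sp−y≈1.886955; I≈2.366337, D=e−e_prev≈3.770161; u=5/4·1.886955+5/4·2.366337+3/4·3.770161≈8.144236; next y=7/10·1.113045+1/2·8.144236≈4.851249
n=11: y≈4.851249, sp=3, e=sp−y≈-1.851249; I≈0.515088, D=e−e_prev≈-3.738205; u=5/4·(-1.851249)+5/4·0.515088+3/4·(-3.738205)≈-4.473855; next y=7/10·4.851249+1/2·(-4.473855)≈1.158947
n=12: y≈1.158947, sp=3, e=sp−y≈1.841053; I≈2.356141, D=e−e_prev≈3.692302; u=5/4·1.841053+5/4·2.356141+3/4·3.692302≈8.015719; next y=7/10·1.158947+1/2·8.015719≈4.819122
n=13: y≈4.819122, sp=1, e=sp−y≈-3.819122; I≈-1.462982, D=e−e_prev≈-5.660176; u=5/4·(-3.819122)+5/4·(-1.462982)+3/4·(-5.660176)≈-10.847762; next y=7/10·4.819122+1/2·(-10.847762)≈-2.050495
n=14: y≈-2.050495, sp=1, e=sp−y≈3.050495; I≈1.587514, D=e−e_prev≈6.869618; u=5/4·3.050495+5/4·1.587514+3/4·6.869618≈10.949724; next y=7/10·(-2.050495)+1/2·10.949724≈4.039515

0 3 9.750 0.000
1 3 -4.594 4.875
2 3 8.937 1.116
3 3 -4.962 5.249
4 3 8.508 1.194
5 3 -4.937 5.089
6 3 8.358 1.094
7 3 -4.771 4.945
8 3 8.260 1.076
9 3 -4.610 4.883
10 3 8.144 1.113
11 3 -4.474 4.851
12 3 8.016 1.159
13 1 -10.848 4.819
14 1 10.950 -2.050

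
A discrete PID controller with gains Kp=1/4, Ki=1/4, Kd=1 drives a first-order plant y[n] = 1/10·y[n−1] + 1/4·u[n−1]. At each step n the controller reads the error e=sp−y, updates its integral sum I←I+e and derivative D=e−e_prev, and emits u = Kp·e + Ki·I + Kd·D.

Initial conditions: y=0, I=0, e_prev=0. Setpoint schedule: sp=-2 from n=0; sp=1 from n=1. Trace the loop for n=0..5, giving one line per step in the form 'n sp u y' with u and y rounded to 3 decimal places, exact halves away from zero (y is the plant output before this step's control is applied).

0 -2 -3.000 0.000
1 1 4.125 -0.750
2 1 -1.747 0.956
3 1 1.916 -0.341
4 1 -0.225 0.445
5 1 1.385 -0.012

(exact arithmetic carried between steps; '≈' marks a value shown rounded to 6 d.p. or computed from one; I and e_prev carry over from the previous line; the table rounds u and y to 3 d.p., halves away from zero)
n=0: y=0, sp=-2, e=sp−y=-2; I=-2, D=e−e_prev=-2; u=1/4·(-2)+1/4·(-2)+1·(-2)=-3; next y=1/10·0+1/4·(-3)=-0.75
n=1: y=-0.75, sp=1, e=sp−y=1.75; I=-0.25, D=e−e_prev=3.75; u=1/4·1.75+1/4·(-0.25)+1·3.75=4.125; next y=1/10·(-0.75)+1/4·4.125=0.95625
n=2: y=0.95625, sp=1, e=sp−y=0.04375; I=-0.20625, D=e−e_prev=-1.70625; u=1/4·0.04375+1/4·(-0.20625)+1·(-1.70625)=-1.746875; next y=1/10·0.95625+1/4·(-1.746875)≈-0.341094
n=3: y≈-0.341094, sp=1, e=sp−y≈1.341094; I≈1.134844, D=e−e_prev≈1.297344; u=1/4·1.341094+1/4·1.134844+1·1.297344≈1.916328; next y=1/10·(-0.341094)+1/4·1.916328≈0.444973
n=4: y≈0.444973, sp=1, e=sp−y≈0.555027; I≈1.689871, D=e−e_prev≈-0.786066; u=1/4·0.555027+1/4·1.689871+1·(-0.786066)≈-0.224842; next y=1/10·0.444973+1/4·(-0.224842)≈-0.011713
n=5: y≈-0.011713, sp=1, e=sp−y≈1.011713; I≈2.701584, D=e−e_prev≈0.456686; u=1/4·1.011713+1/4·2.701584+1·0.456686≈1.385010; next y=1/10·(-0.011713)+1/4·1.385010≈0.345081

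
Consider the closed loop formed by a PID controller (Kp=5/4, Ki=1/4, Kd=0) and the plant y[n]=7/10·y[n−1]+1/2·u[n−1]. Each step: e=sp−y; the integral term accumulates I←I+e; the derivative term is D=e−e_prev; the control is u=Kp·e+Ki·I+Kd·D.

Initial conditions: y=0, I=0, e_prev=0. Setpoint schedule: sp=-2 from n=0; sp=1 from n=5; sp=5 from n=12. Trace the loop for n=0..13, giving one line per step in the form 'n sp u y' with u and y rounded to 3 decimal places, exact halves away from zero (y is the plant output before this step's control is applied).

0 -2 -3.000 0.000
1 -2 -1.250 -1.500
2 -2 -1.113 -1.675
3 -2 -1.113 -1.729
4 -2 -1.124 -1.767
5 1 3.366 -1.799
6 1 0.732 0.424
7 1 0.518 0.662
8 1 0.512 0.723
9 1 0.522 0.762
10 1 0.533 0.794
11 1 0.542 0.823
12 5 6.550 0.847
13 5 3.057 3.868

(exact arithmetic carried between steps; '≈' marks a value shown rounded to 6 d.p. or computed from one; I and e_prev carry over from the previous line; the table rounds u and y to 3 d.p., halves away from zero)
n=0: y=0, sp=-2, e=sp−y=-2; I=-2, D=e−e_prev=-2; u=5/4·(-2)+1/4·(-2)+0·(-2)=-3; next y=7/10·0+1/2·(-3)=-1.5
n=1: y=-1.5, sp=-2, e=sp−y=-0.5; I=-2.5, D=e−e_prev=1.5; u=5/4·(-0.5)+1/4·(-2.5)+0·1.5=-1.25; next y=7/10·(-1.5)+1/2·(-1.25)=-1.675
n=2: y=-1.675, sp=-2, e=sp−y=-0.325; I=-2.825, D=e−e_prev=0.175; u=5/4·(-0.325)+1/4·(-2.825)+0·0.175=-1.1125; next y=7/10·(-1.675)+1/2·(-1.1125)=-1.72875
n=3: y=-1.72875, sp=-2, e=sp−y=-0.27125; I=-3.09625, D=e−e_prev=0.05375; u=5/4·(-0.27125)+1/4·(-3.09625)+0·0.05375=-1.113125; next y=7/10·(-1.72875)+1/2·(-1.113125)≈-1.766688
n=4: y≈-1.766688, sp=-2, e=sp−y≈-0.233313; I≈-3.329563, D=e−e_prev≈0.037938; u=5/4·(-0.233313)+1/4·(-3.329563)+0·0.037938≈-1.124031; next y=7/10·(-1.766688)+1/2·(-1.124031)≈-1.798697
n=5: y≈-1.798697, sp=1, e=sp−y≈2.798697; I≈-0.530866, D=e−e_prev≈3.032009; u=5/4·2.798697+1/4·(-0.530866)+0·3.032009≈3.365655; next y=7/10·(-1.798697)+1/2·3.365655≈0.423740
n=6: y≈0.423740, sp=1, e=sp−y≈0.576260; I≈0.045395, D=e−e_prev≈-2.222436; u=5/4·0.576260+1/4·0.045395+0·(-2.222436)≈0.731674; next y=7/10·0.423740+1/2·0.731674≈0.662455
n=7: y≈0.662455, sp=1, e=sp−y≈0.337545; I≈0.382940, D=e−e_prev≈-0.238715; u=5/4·0.337545+1/4·0.382940+0·(-0.238715)≈0.517666; next y=7/10·0.662455+1/2·0.517666≈0.722552
n=8: y≈0.722552, sp=1, e=sp−y≈0.277448; I≈0.660388, D=e−e_prev≈-0.060097; u=5/4·0.277448+1/4·0.660388+0·(-0.060097)≈0.511908; next y=7/10·0.722552+1/2·0.511908≈0.761740
n=9: y≈0.761740, sp=1, e=sp−y≈0.238260; I≈0.898648, D=e−e_prev≈-0.039188; u=5/4·0.238260+1/4·0.898648+0·(-0.039188)≈0.522487; next y=7/10·0.761740+1/2·0.522487≈0.794462
n=10: y≈0.794462, sp=1, e=sp−y≈0.205538; I≈1.104187, D=e−e_prev≈-0.032722; u=5/4·0.205538+1/4·1.104187+0·(-0.032722)≈0.532970; next y=7/10·0.794462+1/2·0.532970≈0.822608
n=11: y≈0.822608, sp=1, e=sp−y≈0.177392; I≈1.281579, D=e−e_prev≈-0.028146; u=5/4·0.177392+1/4·1.281579+0·(-0.028146)≈0.542135; next y=7/10·0.822608+1/2·0.542135≈0.846893
n=12: y≈0.846893, sp=5, e=sp−y≈4.153107; I≈5.434686, D=e−e_prev≈3.975715; u=5/4·4.153107+1/4·5.434686+0·3.975715≈6.550055; next y=7/10·0.846893+1/2·6.550055≈3.867853
n=13: y≈3.867853, sp=5, e=sp−y≈1.132147; I≈6.566833, D=e−e_prev≈-3.020960; u=5/4·1.132147+1/4·6.566833+0·(-3.020960)≈3.056892; next y=7/10·3.867853+1/2·3.056892≈4.235943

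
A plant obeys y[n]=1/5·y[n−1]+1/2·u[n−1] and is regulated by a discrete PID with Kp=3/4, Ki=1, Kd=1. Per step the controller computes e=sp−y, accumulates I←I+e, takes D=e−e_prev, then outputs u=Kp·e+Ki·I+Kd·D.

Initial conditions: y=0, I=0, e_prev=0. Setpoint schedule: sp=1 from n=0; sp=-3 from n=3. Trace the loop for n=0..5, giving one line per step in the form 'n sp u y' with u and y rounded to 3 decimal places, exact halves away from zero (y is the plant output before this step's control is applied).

(exact arithmetic carried between steps; '≈' marks a value shown rounded to 6 d.p. or computed from one; I and e_prev carry over from the previous line; the table rounds u and y to 3 d.p., halves away from zero)
n=0: y=0, sp=1, e=sp−y=1; I=1, D=e−e_prev=1; u=3/4·1+1·1+1·1=2.75; next y=1/5·0+1/2·2.75=1.375
n=1: y=1.375, sp=1, e=sp−y=-0.375; I=0.625, D=e−e_prev=-1.375; u=3/4·(-0.375)+1·0.625+1·(-1.375)=-1.03125; next y=1/5·1.375+1/2·(-1.03125)=-0.240625
n=2: y=-0.240625, sp=1, e=sp−y=1.240625; I=1.865625, D=e−e_prev=1.615625; u=3/4·1.240625+1·1.865625+1·1.615625≈4.411719; next y=1/5·(-0.240625)+1/2·4.411719≈2.157734
n=3: y≈2.157734, sp=-3, e=sp−y≈-5.157734; I≈-3.292109, D=e−e_prev≈-6.398359; u=3/4·(-5.157734)+1·(-3.292109)+1·(-6.398359)≈-13.558770; next y=1/5·2.157734+1/2·(-13.558770)≈-6.347838
n=4: y≈-6.347838, sp=-3, e=sp−y≈3.347838; I≈0.055729, D=e−e_prev≈8.505572; u=3/4·3.347838+1·0.055729+1·8.505572≈11.072179; next y=1/5·(-6.347838)+1/2·11.072179≈4.266522
n=5: y≈4.266522, sp=-3, e=sp−y≈-7.266522; I≈-7.210794, D=e−e_prev≈-10.614360; u=3/4·(-7.266522)+1·(-7.210794)+1·(-10.614360)≈-23.275045; next y=1/5·4.266522+1/2·(-23.275045)≈-10.784218

0 1 2.750 0.000
1 1 -1.031 1.375
2 1 4.412 -0.241
3 -3 -13.559 2.158
4 -3 11.072 -6.348
5 -3 -23.275 4.267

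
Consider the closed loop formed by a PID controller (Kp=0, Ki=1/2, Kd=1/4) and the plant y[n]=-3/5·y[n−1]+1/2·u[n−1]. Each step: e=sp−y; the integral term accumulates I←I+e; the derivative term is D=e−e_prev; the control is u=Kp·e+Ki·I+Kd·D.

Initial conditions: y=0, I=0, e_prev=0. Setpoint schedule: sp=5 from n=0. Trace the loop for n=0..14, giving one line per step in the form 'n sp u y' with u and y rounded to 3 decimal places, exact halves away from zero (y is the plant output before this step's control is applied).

(exact arithmetic carried between steps; '≈' marks a value shown rounded to 6 d.p. or computed from one; I and e_prev carry over from the previous line; the table rounds u and y to 3 d.p., halves away from zero)
n=0: y=0, sp=5, e=sp−y=5; I=5, D=e−e_prev=5; u=0·5+1/2·5+1/4·5=3.75; next y=-3/5·0+1/2·3.75=1.875
n=1: y=1.875, sp=5, e=sp−y=3.125; I=8.125, D=e−e_prev=-1.875; u=0·3.125+1/2·8.125+1/4·(-1.875)=3.59375; next y=-3/5·1.875+1/2·3.59375=0.671875
n=2: y=0.671875, sp=5, e=sp−y=4.328125; I=12.453125, D=e−e_prev=1.203125; u=0·4.328125+1/2·12.453125+1/4·1.203125≈6.527344; next y=-3/5·0.671875+1/2·6.527344≈2.860547
n=3: y≈2.860547, sp=5, e=sp−y≈2.139453; I≈14.592578, D=e−e_prev≈-2.188672; u=0·2.139453+1/2·14.592578+1/4·(-2.188672)≈6.749121; next y=-3/5·2.860547+1/2·6.749121≈1.658232
n=4: y≈1.658232, sp=5, e=sp−y≈3.341768; I≈17.934346, D=e−e_prev≈1.202314; u=0·3.341768+1/2·17.934346+1/4·1.202314≈9.267751; next y=-3/5·1.658232+1/2·9.267751≈3.638936
n=5: y≈3.638936, sp=5, e=sp−y≈1.361064; I≈19.295409, D=e−e_prev≈-1.980704; u=0·1.361064+1/2·19.295409+1/4·(-1.980704)≈9.152529; next y=-3/5·3.638936+1/2·9.152529≈2.392903
n=6: y≈2.392903, sp=5, e=sp−y≈2.607097; I≈21.902507, D=e−e_prev≈1.246034; u=0·2.607097+1/2·21.902507+1/4·1.246034≈11.262762; next y=-3/5·2.392903+1/2·11.262762≈4.195639
n=7: y≈4.195639, sp=5, e=sp−y≈0.804361; I≈22.706867, D=e−e_prev≈-1.802737; u=0·0.804361+1/2·22.706867+1/4·(-1.802737)≈10.902750; next y=-3/5·4.195639+1/2·10.902750≈2.933991
n=8: y≈2.933991, sp=5, e=sp−y≈2.066009; I≈24.772876, D=e−e_prev≈1.261648; u=0·2.066009+1/2·24.772876+1/4·1.261648≈12.701850; next y=-3/5·2.933991+1/2·12.701850≈4.590530
n=9: y≈4.590530, sp=5, e=sp−y≈0.409470; I≈25.182346, D=e−e_prev≈-1.656539; u=0·0.409470+1/2·25.182346+1/4·(-1.656539)≈12.177038; next y=-3/5·4.590530+1/2·12.177038≈3.334201
n=10: y≈3.334201, sp=5, e=sp−y≈1.665799; I≈26.848145, D=e−e_prev≈1.256330; u=0·1.665799+1/2·26.848145+1/4·1.256330≈13.738155; next y=-3/5·3.334201+1/2·13.738155≈4.868557
n=11: y≈4.868557, sp=5, e=sp−y≈0.131443; I≈26.979588, D=e−e_prev≈-1.534356; u=0·0.131443+1/2·26.979588+1/4·(-1.534356)≈13.106205; next y=-3/5·4.868557+1/2·13.106205≈3.631968
n=12: y≈3.631968, sp=5, e=sp−y≈1.368032; I≈28.347620, D=e−e_prev≈1.236589; u=0·1.368032+1/2·28.347620+1/4·1.236589≈14.482957; next y=-3/5·3.631968+1/2·14.482957≈5.062298
n=13: y≈5.062298, sp=5, e=sp−y≈-0.062298; I≈28.285322, D=e−e_prev≈-1.430329; u=0·(-0.062298)+1/2·28.285322+1/4·(-1.430329)≈13.785079; next y=-3/5·5.062298+1/2·13.785079≈3.855161
n=14: y≈3.855161, sp=5, e=sp−y≈1.144839; I≈29.430161, D=e−e_prev≈1.207137; u=0·1.144839+1/2·29.430161+1/4·1.207137≈15.016865; next y=-3/5·3.855161+1/2·15.016865≈5.195336

0 5 3.750 0.000
1 5 3.594 1.875
2 5 6.527 0.672
3 5 6.749 2.861
4 5 9.268 1.658
5 5 9.153 3.639
6 5 11.263 2.393
7 5 10.903 4.196
8 5 12.702 2.934
9 5 12.177 4.591
10 5 13.738 3.334
11 5 13.106 4.869
12 5 14.483 3.632
13 5 13.785 5.062
14 5 15.017 3.855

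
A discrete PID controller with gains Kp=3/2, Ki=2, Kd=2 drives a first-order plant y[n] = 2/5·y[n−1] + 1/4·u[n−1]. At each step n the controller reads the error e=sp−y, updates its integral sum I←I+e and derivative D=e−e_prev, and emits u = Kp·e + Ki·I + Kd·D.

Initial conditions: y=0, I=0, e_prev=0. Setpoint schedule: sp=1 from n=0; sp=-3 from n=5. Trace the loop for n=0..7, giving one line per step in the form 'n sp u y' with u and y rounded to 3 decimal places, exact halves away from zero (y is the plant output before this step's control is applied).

(exact arithmetic carried between steps; '≈' marks a value shown rounded to 6 d.p. or computed from one; I and e_prev carry over from the previous line; the table rounds u and y to 3 d.p., halves away from zero)
n=0: y=0, sp=1, e=sp−y=1; I=1, D=e−e_prev=1; u=3/2·1+2·1+2·1=5.5; next y=2/5·0+1/4·5.5=1.375
n=1: y=1.375, sp=1, e=sp−y=-0.375; I=0.625, D=e−e_prev=-1.375; u=3/2·(-0.375)+2·0.625+2·(-1.375)=-2.0625; next y=2/5·1.375+1/4·(-2.0625)=0.034375
n=2: y=0.034375, sp=1, e=sp−y=0.965625; I=1.590625, D=e−e_prev=1.340625; u=3/2·0.965625+2·1.590625+2·1.340625≈7.310938; next y=2/5·0.034375+1/4·7.310938≈1.841484
n=3: y≈1.841484, sp=1, e=sp−y≈-0.841484; I≈0.749141, D=e−e_prev≈-1.807109; u=3/2·(-0.841484)+2·0.749141+2·(-1.807109)≈-3.378164; next y=2/5·1.841484+1/4·(-3.378164)≈-0.107947
n=4: y≈-0.107947, sp=1, e=sp−y≈1.107947; I≈1.857088, D=e−e_prev≈1.949432; u=3/2·1.107947+2·1.857088+2·1.949432≈9.274960; next y=2/5·(-0.107947)+1/4·9.274960≈2.275561
n=5: y≈2.275561, sp=-3, e=sp−y≈-5.275561; I≈-3.418473, D=e−e_prev≈-6.383508; u=3/2·(-5.275561)+2·(-3.418473)+2·(-6.383508)≈-27.517305; next y=2/5·2.275561+1/4·(-27.517305)≈-5.969102
n=6: y≈-5.969102, sp=-3, e=sp−y≈2.969102; I≈-0.449371, D=e−e_prev≈8.244663; u=3/2·2.969102+2·(-0.449371)+2·8.244663≈20.044235; next y=2/5·(-5.969102)+1/4·20.044235≈2.623418
n=7: y≈2.623418, sp=-3, e=sp−y≈-5.623418; I≈-6.072790, D=e−e_prev≈-8.592520; u=3/2·(-5.623418)+2·(-6.072790)+2·(-8.592520)≈-37.765746; next y=2/5·2.623418+1/4·(-37.765746)≈-8.392069

0 1 5.500 0.000
1 1 -2.063 1.375
2 1 7.311 0.034
3 1 -3.378 1.841
4 1 9.275 -0.108
5 -3 -27.517 2.276
6 -3 20.044 -5.969
7 -3 -37.766 2.623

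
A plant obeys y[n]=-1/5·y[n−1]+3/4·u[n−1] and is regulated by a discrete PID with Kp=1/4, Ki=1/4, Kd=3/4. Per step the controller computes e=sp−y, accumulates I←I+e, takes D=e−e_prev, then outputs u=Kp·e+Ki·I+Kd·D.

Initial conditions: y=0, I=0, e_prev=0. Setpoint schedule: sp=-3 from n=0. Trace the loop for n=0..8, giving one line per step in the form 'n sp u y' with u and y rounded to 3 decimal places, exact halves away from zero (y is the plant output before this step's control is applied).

(exact arithmetic carried between steps; '≈' marks a value shown rounded to 6 d.p. or computed from one; I and e_prev carry over from the previous line; the table rounds u and y to 3 d.p., halves away from zero)
n=0: y=0, sp=-3, e=sp−y=-3; I=-3, D=e−e_prev=-3; u=1/4·(-3)+1/4·(-3)+3/4·(-3)=-3.75; next y=-1/5·0+3/4·(-3.75)=-2.8125
n=1: y=-2.8125, sp=-3, e=sp−y=-0.1875; I=-3.1875, D=e−e_prev=2.8125; u=1/4·(-0.1875)+1/4·(-3.1875)+3/4·2.8125=1.265625; next y=-1/5·(-2.8125)+3/4·1.265625≈1.511719
n=2: y≈1.511719, sp=-3, e=sp−y≈-4.511719; I≈-7.699219, D=e−e_prev≈-4.324219; u=1/4·(-4.511719)+1/4·(-7.699219)+3/4·(-4.324219)≈-6.295898; next y=-1/5·1.511719+3/4·(-6.295898)≈-5.024268
n=3: y≈-5.024268, sp=-3, e=sp−y≈2.024268; I≈-5.674951, D=e−e_prev≈6.535986; u=1/4·2.024268+1/4·(-5.674951)+3/4·6.535986≈3.989319; next y=-1/5·(-5.024268)+3/4·3.989319≈3.996843
n=4: y≈3.996843, sp=-3, e=sp−y≈-6.996843; I≈-12.671794, D=e−e_prev≈-9.021110; u=1/4·(-6.996843)+1/4·(-12.671794)+3/4·(-9.021110)≈-11.682992; next y=-1/5·3.996843+3/4·(-11.682992)≈-9.561612
n=5: y≈-9.561612, sp=-3, e=sp−y≈6.561612; I≈-6.110181, D=e−e_prev≈13.558455; u=1/4·6.561612+1/4·(-6.110181)+3/4·13.558455≈10.281699; next y=-1/5·(-9.561612)+3/4·10.281699≈9.623597
n=6: y≈9.623597, sp=-3, e=sp−y≈-12.623597; I≈-18.733778, D=e−e_prev≈-19.185209; u=1/4·(-12.623597)+1/4·(-18.733778)+3/4·(-19.185209)≈-22.228251; next y=-1/5·9.623597+3/4·(-22.228251)≈-18.595907
n=7: y≈-18.595907, sp=-3, e=sp−y≈15.595907; I≈-3.137871, D=e−e_prev≈28.219504; u=1/4·15.595907+1/4·(-3.137871)+3/4·28.219504≈24.279137; next y=-1/5·(-18.595907)+3/4·24.279137≈21.928534
n=8: y≈21.928534, sp=-3, e=sp−y≈-24.928534; I≈-28.066405, D=e−e_prev≈-40.524442; u=1/4·(-24.928534)+1/4·(-28.066405)+3/4·(-40.524442)≈-43.642066; next y=-1/5·21.928534+3/4·(-43.642066)≈-37.117256

0 -3 -3.750 0.000
1 -3 1.266 -2.813
2 -3 -6.296 1.512
3 -3 3.989 -5.024
4 -3 -11.683 3.997
5 -3 10.282 -9.562
6 -3 -22.228 9.624
7 -3 24.279 -18.596
8 -3 -43.642 21.929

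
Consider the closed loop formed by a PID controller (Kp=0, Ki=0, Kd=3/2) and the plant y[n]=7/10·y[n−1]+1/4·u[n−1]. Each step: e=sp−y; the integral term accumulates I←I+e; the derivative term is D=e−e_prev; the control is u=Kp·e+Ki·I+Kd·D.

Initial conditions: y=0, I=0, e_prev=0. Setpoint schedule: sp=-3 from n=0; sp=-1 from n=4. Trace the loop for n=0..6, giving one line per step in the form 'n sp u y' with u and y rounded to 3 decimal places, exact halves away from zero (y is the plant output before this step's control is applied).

0 -3 -4.500 0.000
1 -3 1.688 -1.125
2 -3 -1.139 -0.366
3 -3 0.263 -0.541
4 -1 2.658 -0.313
5 -1 -1.138 0.446
6 -1 0.627 0.027

(exact arithmetic carried between steps; '≈' marks a value shown rounded to 6 d.p. or computed from one; I and e_prev carry over from the previous line; the table rounds u and y to 3 d.p., halves away from zero)
n=0: y=0, sp=-3, e=sp−y=-3; I=-3, D=e−e_prev=-3; u=0·(-3)+0·(-3)+3/2·(-3)=-4.5; next y=7/10·0+1/4·(-4.5)=-1.125
n=1: y=-1.125, sp=-3, e=sp−y=-1.875; I=-4.875, D=e−e_prev=1.125; u=0·(-1.875)+0·(-4.875)+3/2·1.125=1.6875; next y=7/10·(-1.125)+1/4·1.6875=-0.365625
n=2: y=-0.365625, sp=-3, e=sp−y=-2.634375; I=-7.509375, D=e−e_prev=-0.759375; u=0·(-2.634375)+0·(-7.509375)+3/2·(-0.759375)≈-1.139063; next y=7/10·(-0.365625)+1/4·(-1.139063)≈-0.540703
n=3: y≈-0.540703, sp=-3, e=sp−y≈-2.459297; I≈-9.968672, D=e−e_prev≈0.175078; u=0·(-2.459297)+0·(-9.968672)+3/2·0.175078≈0.262617; next y=7/10·(-0.540703)+1/4·0.262617≈-0.312838
n=4: y≈-0.312838, sp=-1, e=sp−y≈-0.687162; I≈-10.655834, D=e−e_prev≈1.772135; u=0·(-0.687162)+0·(-10.655834)+3/2·1.772135≈2.658202; next y=7/10·(-0.312838)+1/4·2.658202≈0.445564
n=5: y≈0.445564, sp=-1, e=sp−y≈-1.445564; I≈-12.101398, D=e−e_prev≈-0.758402; u=0·(-1.445564)+0·(-12.101398)+3/2·(-0.758402)≈-1.137603; next y=7/10·0.445564+1/4·(-1.137603)≈0.027494
n=6: y≈0.027494, sp=-1, e=sp−y≈-1.027494; I≈-13.128892, D=e−e_prev≈0.418070; u=0·(-1.027494)+0·(-13.128892)+3/2·0.418070≈0.627105; next y=7/10·0.027494+1/4·0.627105≈0.176022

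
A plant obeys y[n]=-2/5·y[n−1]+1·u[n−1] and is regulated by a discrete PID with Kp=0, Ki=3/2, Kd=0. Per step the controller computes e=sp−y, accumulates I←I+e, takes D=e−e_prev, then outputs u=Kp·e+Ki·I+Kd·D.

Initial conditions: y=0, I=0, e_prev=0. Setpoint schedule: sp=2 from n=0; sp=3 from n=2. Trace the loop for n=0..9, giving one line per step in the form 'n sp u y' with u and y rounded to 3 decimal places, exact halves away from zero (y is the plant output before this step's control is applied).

0 2 3.000 0.000
1 2 1.500 3.000
2 3 5.550 0.300
3 3 1.905 5.430
4 3 6.806 -0.267
5 3 0.937 6.912
6 3 8.179 -1.828
7 3 -0.686 8.910
8 3 10.189 -4.250
9 3 -3.145 11.889

(exact arithmetic carried between steps; '≈' marks a value shown rounded to 6 d.p. or computed from one; I and e_prev carry over from the previous line; the table rounds u and y to 3 d.p., halves away from zero)
n=0: y=0, sp=2, e=sp−y=2; I=2, D=e−e_prev=2; u=0·2+3/2·2+0·2=3; next y=-2/5·0+1·3=3
n=1: y=3, sp=2, e=sp−y=-1; I=1, D=e−e_prev=-3; u=0·(-1)+3/2·1+0·(-3)=1.5; next y=-2/5·3+1·1.5=0.3
n=2: y=0.3, sp=3, e=sp−y=2.7; I=3.7, D=e−e_prev=3.7; u=0·2.7+3/2·3.7+0·3.7=5.55; next y=-2/5·0.3+1·5.55=5.43
n=3: y=5.43, sp=3, e=sp−y=-2.43; I=1.27, D=e−e_prev=-5.13; u=0·(-2.43)+3/2·1.27+0·(-5.13)=1.905; next y=-2/5·5.43+1·1.905=-0.267
n=4: y=-0.267, sp=3, e=sp−y=3.267; I=4.537, D=e−e_prev=5.697; u=0·3.267+3/2·4.537+0·5.697=6.8055; next y=-2/5·(-0.267)+1·6.8055=6.9123
n=5: y=6.9123, sp=3, e=sp−y=-3.9123; I=0.6247, D=e−e_prev=-7.1793; u=0·(-3.9123)+3/2·0.6247+0·(-7.1793)=0.93705; next y=-2/5·6.9123+1·0.93705=-1.82787
n=6: y=-1.82787, sp=3, e=sp−y=4.82787; I=5.45257, D=e−e_prev=8.74017; u=0·4.82787+3/2·5.45257+0·8.74017=8.178855; next y=-2/5·(-1.82787)+1·8.178855=8.910003
n=7: y=8.910003, sp=3, e=sp−y=-5.910003; I=-0.457433, D=e−e_prev=-10.737873; u=0·(-5.910003)+3/2·(-0.457433)+0·(-10.737873)≈-0.686150; next y=-2/5·8.910003+1·(-0.686150)≈-4.250151
n=8: y≈-4.250151, sp=3, e=sp−y≈7.250151; I≈6.792718, D=e−e_prev≈13.160154; u=0·7.250151+3/2·6.792718+0·13.160154≈10.189077; next y=-2/5·(-4.250151)+1·10.189077≈11.889137
n=9: y≈11.889137, sp=3, e=sp−y≈-8.889137; I≈-2.096419, D=e−e_prev≈-16.139288; u=0·(-8.889137)+3/2·(-2.096419)+0·(-16.139288)≈-3.144629; next y=-2/5·11.889137+1·(-3.144629)≈-7.900283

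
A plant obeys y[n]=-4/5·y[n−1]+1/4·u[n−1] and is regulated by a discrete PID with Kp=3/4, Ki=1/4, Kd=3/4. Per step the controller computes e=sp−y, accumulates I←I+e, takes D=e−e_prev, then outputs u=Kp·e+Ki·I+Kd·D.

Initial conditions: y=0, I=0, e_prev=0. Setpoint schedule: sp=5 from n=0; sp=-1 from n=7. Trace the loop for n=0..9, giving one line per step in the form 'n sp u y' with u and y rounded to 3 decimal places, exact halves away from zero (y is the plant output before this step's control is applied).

(exact arithmetic carried between steps; '≈' marks a value shown rounded to 6 d.p. or computed from one; I and e_prev carry over from the previous line; the table rounds u and y to 3 d.p., halves away from zero)
n=0: y=0, sp=5, e=sp−y=5; I=5, D=e−e_prev=5; u=3/4·5+1/4·5+3/4·5=8.75; next y=-4/5·0+1/4·8.75=2.1875
n=1: y=2.1875, sp=5, e=sp−y=2.8125; I=7.8125, D=e−e_prev=-2.1875; u=3/4·2.8125+1/4·7.8125+3/4·(-2.1875)=2.421875; next y=-4/5·2.1875+1/4·2.421875≈-1.144531
n=2: y≈-1.144531, sp=5, e=sp−y≈6.144531; I≈13.957031, D=e−e_prev≈3.332031; u=3/4·6.144531+1/4·13.957031+3/4·3.332031≈10.596680; next y=-4/5·(-1.144531)+1/4·10.596680≈3.564795
n=3: y≈3.564795, sp=5, e=sp−y≈1.435205; I≈15.392236, D=e−e_prev≈-4.709326; u=3/4·1.435205+1/4·15.392236+3/4·(-4.709326)≈1.392468; next y=-4/5·3.564795+1/4·1.392468≈-2.503719
n=4: y≈-2.503719, sp=5, e=sp−y≈7.503719; I≈22.895955, D=e−e_prev≈6.068514; u=3/4·7.503719+1/4·22.895955+3/4·6.068514≈15.903163; next y=-4/5·(-2.503719)+1/4·15.903163≈5.978766
n=5: y≈5.978766, sp=5, e=sp−y≈-0.978766; I≈21.917189, D=e−e_prev≈-8.482485; u=3/4·(-0.978766)+1/4·21.917189+3/4·(-8.482485)≈-1.616641; next y=-4/5·5.978766+1/4·(-1.616641)≈-5.187173
n=6: y≈-5.187173, sp=5, e=sp−y≈10.187173; I≈32.104362, D=e−e_prev≈11.165939; u=3/4·10.187173+1/4·32.104362+3/4·11.165939≈24.040924; next y=-4/5·(-5.187173)+1/4·24.040924≈10.159969
n=7: y≈10.159969, sp=-1, e=sp−y≈-11.159969; I≈20.944393, D=e−e_prev≈-21.347142; u=3/4·(-11.159969)+1/4·20.944393+3/4·(-21.347142)≈-19.144236; next y=-4/5·10.159969+1/4·(-19.144236)≈-12.914034
n=8: y≈-12.914034, sp=-1, e=sp−y≈11.914034; I≈32.858427, D=e−e_prev≈23.074004; u=3/4·11.914034+1/4·32.858427+3/4·23.074004≈34.455636; next y=-4/5·(-12.914034)+1/4·34.455636≈18.945136
n=9: y≈18.945136, sp=-1, e=sp−y≈-19.945136; I≈12.913291, D=e−e_prev≈-31.859171; u=3/4·(-19.945136)+1/4·12.913291+3/4·(-31.859171)≈-35.624908; next y=-4/5·18.945136+1/4·(-35.624908)≈-24.062336

0 5 8.750 0.000
1 5 2.422 2.188
2 5 10.597 -1.145
3 5 1.392 3.565
4 5 15.903 -2.504
5 5 -1.617 5.979
6 5 24.041 -5.187
7 -1 -19.144 10.160
8 -1 34.456 -12.914
9 -1 -35.625 18.945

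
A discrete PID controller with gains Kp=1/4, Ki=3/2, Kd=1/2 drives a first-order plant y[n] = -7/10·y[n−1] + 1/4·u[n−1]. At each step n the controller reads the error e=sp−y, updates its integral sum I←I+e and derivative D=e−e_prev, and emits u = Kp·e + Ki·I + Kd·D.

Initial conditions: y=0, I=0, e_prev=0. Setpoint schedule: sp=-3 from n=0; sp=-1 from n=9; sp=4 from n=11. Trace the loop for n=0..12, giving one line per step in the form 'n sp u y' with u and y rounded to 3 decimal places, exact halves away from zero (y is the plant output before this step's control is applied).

0 -3 -6.750 0.000
1 -3 -5.953 -1.688
2 -3 -11.872 -0.307
3 -3 -9.717 -2.753
4 -3 -16.375 -0.502
5 -3 -11.707 -3.742
6 -3 -19.942 -0.307
7 -3 -12.221 -4.771
8 -3 -23.170 0.284
9 -1 -6.949 -5.991
10 -1 -22.608 2.457
11 4 9.795 -7.372
12 4 -14.268 7.609

(exact arithmetic carried between steps; '≈' marks a value shown rounded to 6 d.p. or computed from one; I and e_prev carry over from the previous line; the table rounds u and y to 3 d.p., halves away from zero)
n=0: y=0, sp=-3, e=sp−y=-3; I=-3, D=e−e_prev=-3; u=1/4·(-3)+3/2·(-3)+1/2·(-3)=-6.75; next y=-7/10·0+1/4·(-6.75)=-1.6875
n=1: y=-1.6875, sp=-3, e=sp−y=-1.3125; I=-4.3125, D=e−e_prev=1.6875; u=1/4·(-1.3125)+3/2·(-4.3125)+1/2·1.6875=-5.953125; next y=-7/10·(-1.6875)+1/4·(-5.953125)≈-0.307031
n=2: y≈-0.307031, sp=-3, e=sp−y≈-2.692969; I≈-7.005469, D=e−e_prev≈-1.380469; u=1/4·(-2.692969)+3/2·(-7.005469)+1/2·(-1.380469)≈-11.871680; next y=-7/10·(-0.307031)+1/4·(-11.871680)≈-2.752998
n=3: y≈-2.752998, sp=-3, e=sp−y≈-0.247002; I≈-7.252471, D=e−e_prev≈2.445967; u=1/4·(-0.247002)+3/2·(-7.252471)+1/2·2.445967≈-9.717473; next y=-7/10·(-2.752998)+1/4·(-9.717473)≈-0.502270
n=4: y≈-0.502270, sp=-3, e=sp−y≈-2.497730; I≈-9.750201, D=e−e_prev≈-2.250728; u=1/4·(-2.497730)+3/2·(-9.750201)+1/2·(-2.250728)≈-16.375098; next y=-7/10·(-0.502270)+1/4·(-16.375098)≈-3.742186
n=5: y≈-3.742186, sp=-3, e=sp−y≈0.742186; I≈-9.008015, D=e−e_prev≈3.239916; u=1/4·0.742186+3/2·(-9.008015)+1/2·3.239916≈-11.706518; next y=-7/10·(-3.742186)+1/4·(-11.706518)≈-0.307099
n=6: y≈-0.307099, sp=-3, e=sp−y≈-2.692901; I≈-11.700916, D=e−e_prev≈-3.435086; u=1/4·(-2.692901)+3/2·(-11.700916)+1/2·(-3.435086)≈-19.942142; next y=-7/10·(-0.307099)+1/4·(-19.942142)≈-4.770566
n=7: y≈-4.770566, sp=-3, e=sp−y≈1.770566; I≈-9.930350, D=e−e_prev≈4.463466; u=1/4·1.770566+3/2·(-9.930350)+1/2·4.463466≈-12.221150; next y=-7/10·(-4.770566)+1/4·(-12.221150)≈0.284109
n=8: y≈0.284109, sp=-3, e=sp−y≈-3.284109; I≈-13.214458, D=e−e_prev≈-5.054674; u=1/4·(-3.284109)+3/2·(-13.214458)+1/2·(-5.054674)≈-23.170052; next y=-7/10·0.284109+1/4·(-23.170052)≈-5.991389
n=9: y≈-5.991389, sp=-1, e=sp−y≈4.991389; I≈-8.223069, D=e−e_prev≈8.275497; u=1/4·4.991389+3/2·(-8.223069)+1/2·8.275497≈-6.949008; next y=-7/10·(-5.991389)+1/4·(-6.949008)≈2.456720
n=10: y≈2.456720, sp=-1, e=sp−y≈-3.456720; I≈-11.679790, D=e−e_prev≈-8.448109; u=1/4·(-3.456720)+3/2·(-11.679790)+1/2·(-8.448109)≈-22.607919; next y=-7/10·2.456720+1/4·(-22.607919)≈-7.371684
n=11: y≈-7.371684, sp=4, e=sp−y≈11.371684; I≈-0.308106, D=e−e_prev≈14.828404; u=1/4·11.371684+3/2·(-0.308106)+1/2·14.828404≈9.794964; next y=-7/10·(-7.371684)+1/4·9.794964≈7.608920
n=12: y≈7.608920, sp=4, e=sp−y≈-3.608920; I≈-3.917026, D=e−e_prev≈-14.980604; u=1/4·(-3.608920)+3/2·(-3.917026)+1/2·(-14.980604)≈-14.268070; next y=-7/10·7.608920+1/4·(-14.268070)≈-8.893261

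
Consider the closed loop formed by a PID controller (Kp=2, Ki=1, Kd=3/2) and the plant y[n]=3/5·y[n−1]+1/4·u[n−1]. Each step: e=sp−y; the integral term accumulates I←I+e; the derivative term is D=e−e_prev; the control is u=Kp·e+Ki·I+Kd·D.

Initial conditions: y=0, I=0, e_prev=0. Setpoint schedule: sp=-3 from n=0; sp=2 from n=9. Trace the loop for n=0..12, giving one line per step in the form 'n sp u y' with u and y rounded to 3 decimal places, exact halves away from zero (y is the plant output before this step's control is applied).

0 -3 -13.500 0.000
1 -3 3.188 -3.375
2 -3 -11.161 -1.228
3 -3 0.633 -3.527
4 -3 -9.349 -1.958
5 -3 -1.044 -3.512
6 -3 -8.010 -2.368
7 -3 -2.178 -3.424
8 -3 -7.050 -2.599
9 2 19.540 -3.322
10 2 -11.684 2.892
11 2 15.095 -1.186
12 2 -6.952 3.062

(exact arithmetic carried between steps; '≈' marks a value shown rounded to 6 d.p. or computed from one; I and e_prev carry over from the previous line; the table rounds u and y to 3 d.p., halves away from zero)
n=0: y=0, sp=-3, e=sp−y=-3; I=-3, D=e−e_prev=-3; u=2·(-3)+1·(-3)+3/2·(-3)=-13.5; next y=3/5·0+1/4·(-13.5)=-3.375
n=1: y=-3.375, sp=-3, e=sp−y=0.375; I=-2.625, D=e−e_prev=3.375; u=2·0.375+1·(-2.625)+3/2·3.375=3.1875; next y=3/5·(-3.375)+1/4·3.1875=-1.228125
n=2: y=-1.228125, sp=-3, e=sp−y=-1.771875; I=-4.396875, D=e−e_prev=-2.146875; u=2·(-1.771875)+1·(-4.396875)+3/2·(-2.146875)≈-11.160938; next y=3/5·(-1.228125)+1/4·(-11.160938)≈-3.527109
n=3: y≈-3.527109, sp=-3, e=sp−y≈0.527109; I≈-3.869766, D=e−e_prev≈2.298984; u=2·0.527109+1·(-3.869766)+3/2·2.298984≈0.632930; next y=3/5·(-3.527109)+1/4·0.632930≈-1.958033
n=4: y≈-1.958033, sp=-3, e=sp−y≈-1.041967; I≈-4.911732, D=e−e_prev≈-1.569076; u=2·(-1.041967)+1·(-4.911732)+3/2·(-1.569076)≈-9.349280; next y=3/5·(-1.958033)+1/4·(-9.349280)≈-3.512140
n=5: y≈-3.512140, sp=-3, e=sp−y≈0.512140; I≈-4.399592, D=e−e_prev≈1.554107; u=2·0.512140+1·(-4.399592)+3/2·1.554107≈-1.044152; next y=3/5·(-3.512140)+1/4·(-1.044152)≈-2.368322
n=6: y≈-2.368322, sp=-3, e=sp−y≈-0.631678; I≈-5.031270, D=e−e_prev≈-1.143818; u=2·(-0.631678)+1·(-5.031270)+3/2·(-1.143818)≈-8.010353; next y=3/5·(-2.368322)+1/4·(-8.010353)≈-3.423582
n=7: y≈-3.423582, sp=-3, e=sp−y≈0.423582; I≈-4.607689, D=e−e_prev≈1.055259; u=2·0.423582+1·(-4.607689)+3/2·1.055259≈-2.177637; next y=3/5·(-3.423582)+1/4·(-2.177637)≈-2.598558
n=8: y≈-2.598558, sp=-3, e=sp−y≈-0.401442; I≈-5.009131, D=e−e_prev≈-0.825023; u=2·(-0.401442)+1·(-5.009131)+3/2·(-0.825023)≈-7.049550; next y=3/5·(-2.598558)+1/4·(-7.049550)≈-3.321522
n=9: y≈-3.321522, sp=2, e=sp−y≈5.321522; I≈0.312392, D=e−e_prev≈5.722964; u=2·5.321522+1·0.312392+3/2·5.722964≈19.539882; next y=3/5·(-3.321522)+1/4·19.539882≈2.892057
n=10: y≈2.892057, sp=2, e=sp−y≈-0.892057; I≈-0.579666, D=e−e_prev≈-6.213580; u=2·(-0.892057)+1·(-0.579666)+3/2·(-6.213580)≈-11.684149; next y=3/5·2.892057+1/4·(-11.684149)≈-1.185803
n=11: y≈-1.185803, sp=2, e=sp−y≈3.185803; I≈2.606137, D=e−e_prev≈4.077860; u=2·3.185803+1·2.606137+3/2·4.077860≈15.094534; next y=3/5·(-1.185803)+1/4·15.094534≈3.062152
n=12: y≈3.062152, sp=2, e=sp−y≈-1.062152; I≈1.543986, D=e−e_prev≈-4.247955; u=2·(-1.062152)+1·1.543986+3/2·(-4.247955)≈-6.952250; next y=3/5·3.062152+1/4·(-6.952250)≈0.099229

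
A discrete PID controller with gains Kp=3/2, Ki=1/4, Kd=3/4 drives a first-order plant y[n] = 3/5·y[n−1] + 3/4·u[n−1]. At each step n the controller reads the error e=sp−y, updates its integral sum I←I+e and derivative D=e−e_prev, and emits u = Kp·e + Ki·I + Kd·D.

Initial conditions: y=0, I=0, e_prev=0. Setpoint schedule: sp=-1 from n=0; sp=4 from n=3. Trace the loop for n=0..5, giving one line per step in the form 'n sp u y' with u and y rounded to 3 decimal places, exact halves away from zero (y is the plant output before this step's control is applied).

0 -1 -2.500 0.000
1 -1 2.688 -1.875
2 -1 -5.414 0.891
3 4 19.729 -3.526
4 4 -25.971 12.681
5 4 45.391 -11.869

(exact arithmetic carried between steps; '≈' marks a value shown rounded to 6 d.p. or computed from one; I and e_prev carry over from the previous line; the table rounds u and y to 3 d.p., halves away from zero)
n=0: y=0, sp=-1, e=sp−y=-1; I=-1, D=e−e_prev=-1; u=3/2·(-1)+1/4·(-1)+3/4·(-1)=-2.5; next y=3/5·0+3/4·(-2.5)=-1.875
n=1: y=-1.875, sp=-1, e=sp−y=0.875; I=-0.125, D=e−e_prev=1.875; u=3/2·0.875+1/4·(-0.125)+3/4·1.875=2.6875; next y=3/5·(-1.875)+3/4·2.6875=0.890625
n=2: y=0.890625, sp=-1, e=sp−y=-1.890625; I=-2.015625, D=e−e_prev=-2.765625; u=3/2·(-1.890625)+1/4·(-2.015625)+3/4·(-2.765625)≈-5.414063; next y=3/5·0.890625+3/4·(-5.414063)≈-3.526172
n=3: y≈-3.526172, sp=4, e=sp−y≈7.526172; I≈5.510547, D=e−e_prev≈9.416797; u=3/2·7.526172+1/4·5.510547+3/4·9.416797≈19.729492; next y=3/5·(-3.526172)+3/4·19.729492≈12.681416
n=4: y≈12.681416, sp=4, e=sp−y≈-8.681416; I≈-3.170869, D=e−e_prev≈-16.207588; u=3/2·(-8.681416)+1/4·(-3.170869)+3/4·(-16.207588)≈-25.970532; next y=3/5·12.681416+3/4·(-25.970532)≈-11.869050
n=5: y≈-11.869050, sp=4, e=sp−y≈15.869050; I≈12.698180, D=e−e_prev≈24.550466; u=3/2·15.869050+1/4·12.698180+3/4·24.550466≈45.390969; next y=3/5·(-11.869050)+3/4·45.390969≈26.921797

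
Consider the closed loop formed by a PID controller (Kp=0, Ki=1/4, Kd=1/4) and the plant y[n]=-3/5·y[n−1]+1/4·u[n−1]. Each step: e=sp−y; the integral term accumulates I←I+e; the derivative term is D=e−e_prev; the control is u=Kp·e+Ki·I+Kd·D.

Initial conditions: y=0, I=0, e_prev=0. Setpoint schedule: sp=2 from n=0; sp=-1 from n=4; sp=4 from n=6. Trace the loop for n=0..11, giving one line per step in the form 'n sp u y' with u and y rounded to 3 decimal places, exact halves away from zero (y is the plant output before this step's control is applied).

(exact arithmetic carried between steps; '≈' marks a value shown rounded to 6 d.p. or computed from one; I and e_prev carry over from the previous line; the table rounds u and y to 3 d.p., halves away from zero)
n=0: y=0, sp=2, e=sp−y=2; I=2, D=e−e_prev=2; u=0·2+1/4·2+1/4·2=1; next y=-3/5·0+1/4·1=0.25
n=1: y=0.25, sp=2, e=sp−y=1.75; I=3.75, D=e−e_prev=-0.25; u=0·1.75+1/4·3.75+1/4·(-0.25)=0.875; next y=-3/5·0.25+1/4·0.875=0.06875
n=2: y=0.06875, sp=2, e=sp−y=1.93125; I=5.68125, D=e−e_prev=0.18125; u=0·1.93125+1/4·5.68125+1/4·0.18125=1.465625; next y=-3/5·0.06875+1/4·1.465625≈0.325156
n=3: y≈0.325156, sp=2, e=sp−y≈1.674844; I≈7.356094, D=e−e_prev≈-0.256406; u=0·1.674844+1/4·7.356094+1/4·(-0.256406)≈1.774922; next y=-3/5·0.325156+1/4·1.774922≈0.248637
n=4: y≈0.248637, sp=-1, e=sp−y≈-1.248637; I≈6.107457, D=e−e_prev≈-2.923480; u=0·(-1.248637)+1/4·6.107457+1/4·(-2.923480)≈0.795994; next y=-3/5·0.248637+1/4·0.795994≈0.049817
n=5: y≈0.049817, sp=-1, e=sp−y≈-1.049817; I≈5.057641, D=e−e_prev≈0.198820; u=0·(-1.049817)+1/4·5.057641+1/4·0.198820≈1.314115; next y=-3/5·0.049817+1/4·1.314115≈0.298639
n=6: y≈0.298639, sp=4, e=sp−y≈3.701361; I≈8.759002, D=e−e_prev≈4.751178; u=0·3.701361+1/4·8.759002+1/4·4.751178≈3.377545; next y=-3/5·0.298639+1/4·3.377545≈0.665203
n=7: y≈0.665203, sp=4, e=sp−y≈3.334797; I≈12.093799, D=e−e_prev≈-0.366564; u=0·3.334797+1/4·12.093799+1/4·(-0.366564)≈2.931809; next y=-3/5·0.665203+1/4·2.931809≈0.333830
n=8: y≈0.333830, sp=4, e=sp−y≈3.666170; I≈15.759968, D=e−e_prev≈0.331372; u=0·3.666170+1/4·15.759968+1/4·0.331372≈4.022835; next y=-3/5·0.333830+1/4·4.022835≈0.805411
n=9: y≈0.805411, sp=4, e=sp−y≈3.194589; I≈18.954558, D=e−e_prev≈-0.471580; u=0·3.194589+1/4·18.954558+1/4·(-0.471580)≈4.620744; next y=-3/5·0.805411+1/4·4.620744≈0.671940
n=10: y≈0.671940, sp=4, e=sp−y≈3.328060; I≈22.282618, D=e−e_prev≈0.133471; u=0·3.328060+1/4·22.282618+1/4·0.133471≈5.604022; next y=-3/5·0.671940+1/4·5.604022≈0.997842
n=11: y≈0.997842, sp=4, e=sp−y≈3.002158; I≈25.284776, D=e−e_prev≈-0.325902; u=0·3.002158+1/4·25.284776+1/4·(-0.325902)≈6.239719; next y=-3/5·0.997842+1/4·6.239719≈0.961225

0 2 1.000 0.000
1 2 0.875 0.250
2 2 1.466 0.069
3 2 1.775 0.325
4 -1 0.796 0.249
5 -1 1.314 0.050
6 4 3.378 0.299
7 4 2.932 0.665
8 4 4.023 0.334
9 4 4.621 0.805
10 4 5.604 0.672
11 4 6.240 0.998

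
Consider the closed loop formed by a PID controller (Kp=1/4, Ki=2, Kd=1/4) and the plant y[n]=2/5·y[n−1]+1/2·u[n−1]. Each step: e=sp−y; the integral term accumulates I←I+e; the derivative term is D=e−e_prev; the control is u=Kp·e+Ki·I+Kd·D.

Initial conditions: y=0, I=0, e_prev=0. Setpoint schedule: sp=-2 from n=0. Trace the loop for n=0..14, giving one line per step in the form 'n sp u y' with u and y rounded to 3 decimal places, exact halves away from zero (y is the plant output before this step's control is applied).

(exact arithmetic carried between steps; '≈' marks a value shown rounded to 6 d.p. or computed from one; I and e_prev carry over from the previous line; the table rounds u and y to 3 d.p., halves away from zero)
n=0: y=0, sp=-2, e=sp−y=-2; I=-2, D=e−e_prev=-2; u=1/4·(-2)+2·(-2)+1/4·(-2)=-5; next y=2/5·0+1/2·(-5)=-2.5
n=1: y=-2.5, sp=-2, e=sp−y=0.5; I=-1.5, D=e−e_prev=2.5; u=1/4·0.5+2·(-1.5)+1/4·2.5=-2.25; next y=2/5·(-2.5)+1/2·(-2.25)=-2.125
n=2: y=-2.125, sp=-2, e=sp−y=0.125; I=-1.375, D=e−e_prev=-0.375; u=1/4·0.125+2·(-1.375)+1/4·(-0.375)=-2.8125; next y=2/5·(-2.125)+1/2·(-2.8125)=-2.25625
n=3: y=-2.25625, sp=-2, e=sp−y=0.25625; I=-1.11875, D=e−e_prev=0.13125; u=1/4·0.25625+2·(-1.11875)+1/4·0.13125=-2.140625; next y=2/5·(-2.25625)+1/2·(-2.140625)≈-1.972813
n=4: y≈-1.972813, sp=-2, e=sp−y≈-0.027188; I≈-1.145938, D=e−e_prev≈-0.283438; u=1/4·(-0.027188)+2·(-1.145938)+1/4·(-0.283438)≈-2.369531; next y=2/5·(-1.972813)+1/2·(-2.369531)≈-1.973891
n=5: y≈-1.973891, sp=-2, e=sp−y≈-0.026109; I≈-1.172047, D=e−e_prev≈0.001078; u=1/4·(-0.026109)+2·(-1.172047)+1/4·0.001078≈-2.350352; next y=2/5·(-1.973891)+1/2·(-2.350352)≈-1.964732
n=6: y≈-1.964732, sp=-2, e=sp−y≈-0.035268; I≈-1.207315, D=e−e_prev≈-0.009159; u=1/4·(-0.035268)+2·(-1.207315)+1/4·(-0.009159)≈-2.425736; next y=2/5·(-1.964732)+1/2·(-2.425736)≈-1.998761
n=7: y≈-1.998761, sp=-2, e=sp−y≈-0.001239; I≈-1.208554, D=e−e_prev≈0.034029; u=1/4·(-0.001239)+2·(-1.208554)+1/4·0.034029≈-2.408910; next y=2/5·(-1.998761)+1/2·(-2.408910)≈-2.003960
n=8: y≈-2.003960, sp=-2, e=sp−y≈0.003960; I≈-1.204594, D=e−e_prev≈0.005199; u=1/4·0.003960+2·(-1.204594)+1/4·0.005199≈-2.406899; next y=2/5·(-2.003960)+1/2·(-2.406899)≈-2.005033
n=9: y≈-2.005033, sp=-2, e=sp−y≈0.005033; I≈-1.199561, D=e−e_prev≈0.001074; u=1/4·0.005033+2·(-1.199561)+1/4·0.001074≈-2.397595; next y=2/5·(-2.005033)+1/2·(-2.397595)≈-2.000811
n=10: y≈-2.000811, sp=-2, e=sp−y≈0.000811; I≈-1.198750, D=e−e_prev≈-0.004222; u=1/4·0.000811+2·(-1.198750)+1/4·(-0.004222)≈-2.398353; next y=2/5·(-2.000811)+1/2·(-2.398353)≈-1.999501
n=11: y≈-1.999501, sp=-2, e=sp−y≈-0.000499; I≈-1.199249, D=e−e_prev≈-0.001310; u=1/4·(-0.000499)+2·(-1.199249)+1/4·(-0.001310)≈-2.398951; next y=2/5·(-1.999501)+1/2·(-2.398951)≈-1.999276
n=12: y≈-1.999276, sp=-2, e=sp−y≈-0.000724; I≈-1.199974, D=e−e_prev≈-0.000225; u=1/4·(-0.000724)+2·(-1.199974)+1/4·(-0.000225)≈-2.400184; next y=2/5·(-1.999276)+1/2·(-2.400184)≈-1.999802
n=13: y≈-1.999802, sp=-2, e=sp−y≈-0.000198; I≈-1.200171, D=e−e_prev≈0.000527; u=1/4·(-0.000198)+2·(-1.200171)+1/4·0.000527≈-2.400260; next y=2/5·(-1.999802)+1/2·(-2.400260)≈-2.000051
n=14: y≈-2.000051, sp=-2, e=sp−y≈0.000051; I≈-1.200120, D=e−e_prev≈0.000248; u=1/4·0.000051+2·(-1.200120)+1/4·0.000248≈-2.400166; next y=2/5·(-2.000051)+1/2·(-2.400166)≈-2.000103

0 -2 -5.000 0.000
1 -2 -2.250 -2.500
2 -2 -2.813 -2.125
3 -2 -2.141 -2.256
4 -2 -2.370 -1.973
5 -2 -2.350 -1.974
6 -2 -2.426 -1.965
7 -2 -2.409 -1.999
8 -2 -2.407 -2.004
9 -2 -2.398 -2.005
10 -2 -2.398 -2.001
11 -2 -2.399 -2.000
12 -2 -2.400 -1.999
13 -2 -2.400 -2.000
14 -2 -2.400 -2.000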